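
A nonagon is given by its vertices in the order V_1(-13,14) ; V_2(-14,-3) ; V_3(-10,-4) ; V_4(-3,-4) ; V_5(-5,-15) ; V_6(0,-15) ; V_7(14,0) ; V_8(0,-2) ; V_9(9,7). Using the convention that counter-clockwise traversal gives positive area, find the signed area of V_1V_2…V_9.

403

Apply Gauss's area formula: 2A = Σ (x_i·y_{i+1} − x_{i+1}·y_i), indices taken mod 9.
Cross-terms: 235, 26, 28, 25, 75, 210, -28, 18, 217  ⇒  Σ = 806
Signed area = Σ/2 = 403 (positive ⇒ counter-clockwise traversal).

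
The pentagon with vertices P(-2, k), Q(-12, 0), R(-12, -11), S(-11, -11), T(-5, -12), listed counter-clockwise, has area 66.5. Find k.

Write out the shoelace sum; only the two edges meeting at P involve k:
2·Area = [((-5)·k − (-2)·(-12)) + ((-2)·0 − (-12)·k)] + 220
       = 7·k + 196 = 133
⇒ k = -9.

-9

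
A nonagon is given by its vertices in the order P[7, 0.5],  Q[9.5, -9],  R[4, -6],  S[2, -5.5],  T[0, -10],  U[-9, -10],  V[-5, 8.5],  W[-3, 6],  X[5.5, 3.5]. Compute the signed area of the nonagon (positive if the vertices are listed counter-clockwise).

Apply Gauss's area formula: 2A = Σ (x_i·y_{i+1} − x_{i+1}·y_i), indices taken mod 9.
P→Q: (7)(-9) − (9.5)(0.5) = -67.75
Q→R: (9.5)(-6) − (4)(-9) = -21
R→S: (4)(-5.5) − (2)(-6) = -10
S→T: (2)(-10) − (0)(-5.5) = -20
T→U: (0)(-10) − (-9)(-10) = -90
U→V: (-9)(8.5) − (-5)(-10) = -126.5
V→W: (-5)(6) − (-3)(8.5) = -4.5
W→X: (-3)(3.5) − (5.5)(6) = -43.5
X→P: (5.5)(0.5) − (7)(3.5) = -21.75
Σ = -405
Signed area = Σ/2 = -202.5 (negative ⇒ clockwise traversal).

-202.5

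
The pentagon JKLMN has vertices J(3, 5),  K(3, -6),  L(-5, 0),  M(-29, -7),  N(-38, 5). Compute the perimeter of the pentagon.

102

|JK| = √((0)² + (-11)²) = √121 = 11
|KL| = √((-8)² + (6)²) = √100 = 10
|LM| = √((-24)² + (-7)²) = √625 = 25
|MN| = √((-9)² + (12)²) = √225 = 15
|NJ| = √((41)² + (0)²) = √1681 = 41
Perimeter = 11 + 10 + 25 + 15 + 41 = 102.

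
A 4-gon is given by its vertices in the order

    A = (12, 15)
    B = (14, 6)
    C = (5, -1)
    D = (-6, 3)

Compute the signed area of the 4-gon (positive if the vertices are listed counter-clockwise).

Apply the shoelace (surveyor's) formula: 2A = Σ (x_i·y_{i+1} − x_{i+1}·y_i), indices taken mod 4.
A→B: (12)(6) − (14)(15) = -138
B→C: (14)(-1) − (5)(6) = -44
C→D: (5)(3) − (-6)(-1) = 9
D→A: (-6)(15) − (12)(3) = -126
Σ = -299
Signed area = Σ/2 = -149.5 (negative ⇒ clockwise traversal).

-149.5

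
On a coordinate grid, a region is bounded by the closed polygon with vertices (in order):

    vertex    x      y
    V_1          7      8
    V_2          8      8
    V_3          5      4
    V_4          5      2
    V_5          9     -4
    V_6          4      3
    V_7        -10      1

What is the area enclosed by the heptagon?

37

Apply Gauss's area formula: 2A = Σ (x_i·y_{i+1} − x_{i+1}·y_i), indices taken mod 7.
Σ = (-8) + (-8) + (-10) + (-38) + (43) + (34) + (-87) = -74
Area = |Σ|/2 = 37.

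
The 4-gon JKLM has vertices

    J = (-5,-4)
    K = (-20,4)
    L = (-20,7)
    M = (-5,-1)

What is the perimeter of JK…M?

40

|JK| = √((-15)² + (8)²) = √289 = 17
|KL| = √((0)² + (3)²) = √9 = 3
|LM| = √((15)² + (-8)²) = √289 = 17
|MJ| = √((0)² + (-3)²) = √9 = 3
Perimeter = 17 + 3 + 17 + 3 = 40.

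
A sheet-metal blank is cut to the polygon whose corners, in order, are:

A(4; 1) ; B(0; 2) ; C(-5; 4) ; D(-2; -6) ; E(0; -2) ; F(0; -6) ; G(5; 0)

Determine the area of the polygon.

47.5

Σ = (8) + (10) + (38) + (4) + (0) + (30) + (5) = 95
Area = |Σ|/2 = 47.5.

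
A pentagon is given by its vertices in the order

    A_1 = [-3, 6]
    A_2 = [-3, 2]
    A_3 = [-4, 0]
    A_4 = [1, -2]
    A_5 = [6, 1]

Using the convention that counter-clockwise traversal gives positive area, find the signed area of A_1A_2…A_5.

40

Apply the shoelace (surveyor's) formula: 2A = Σ (x_i·y_{i+1} − x_{i+1}·y_i), indices taken mod 5.
Cross-terms: 12, 8, 8, 13, 39  ⇒  Σ = 80
Signed area = Σ/2 = 40 (positive ⇒ counter-clockwise traversal).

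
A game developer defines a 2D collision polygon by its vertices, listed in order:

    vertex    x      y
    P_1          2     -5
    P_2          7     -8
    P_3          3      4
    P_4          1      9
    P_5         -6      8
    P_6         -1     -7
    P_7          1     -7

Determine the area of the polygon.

Apply the shoelace (surveyor's) formula: 2A = Σ (x_i·y_{i+1} − x_{i+1}·y_i), indices taken mod 7.
Cross-terms: 19, 52, 23, 62, 50, 14, 9  ⇒  Σ = 229
Area = |Σ|/2 = 114.5.

114.5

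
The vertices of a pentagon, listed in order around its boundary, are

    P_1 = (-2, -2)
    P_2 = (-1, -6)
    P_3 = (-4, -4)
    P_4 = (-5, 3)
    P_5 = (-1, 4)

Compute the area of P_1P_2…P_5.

Apply the shoelace (surveyor's) formula: 2A = Σ (x_i·y_{i+1} − x_{i+1}·y_i), indices taken mod 5.
P_1→P_2: (-2)(-6) − (-1)(-2) = 10
P_2→P_3: (-1)(-4) − (-4)(-6) = -20
P_3→P_4: (-4)(3) − (-5)(-4) = -32
P_4→P_5: (-5)(4) − (-1)(3) = -17
P_5→P_1: (-1)(-2) − (-2)(4) = 10
Σ = -49
Area = |Σ|/2 = 24.5.

24.5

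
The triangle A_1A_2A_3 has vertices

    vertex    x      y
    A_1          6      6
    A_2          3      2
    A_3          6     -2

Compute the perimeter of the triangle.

18

|A_1A_2| = √((-3)² + (-4)²) = √25 = 5
|A_2A_3| = √((3)² + (-4)²) = √25 = 5
|A_3A_1| = √((0)² + (8)²) = √64 = 8
Perimeter = 5 + 5 + 8 = 18.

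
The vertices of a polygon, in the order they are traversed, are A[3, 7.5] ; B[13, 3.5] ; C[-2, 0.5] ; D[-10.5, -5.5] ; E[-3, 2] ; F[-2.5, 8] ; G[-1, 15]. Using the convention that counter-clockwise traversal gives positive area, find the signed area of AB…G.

Cross-terms: -87, 13.5, 16.25, -37.5, -19, -29.5, -52.5  ⇒  Σ = -195.75
Signed area = Σ/2 = -97.875 (negative ⇒ clockwise traversal).

-97.875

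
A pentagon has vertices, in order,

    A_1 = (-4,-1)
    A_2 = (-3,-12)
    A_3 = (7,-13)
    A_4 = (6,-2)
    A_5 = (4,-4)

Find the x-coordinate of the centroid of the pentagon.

283/196

Apply the shoelace formula. First the cross-terms c_i = x_i·y_{i+1} − x_{i+1}·y_i:
  45, 123, 64, -16, -20  ⇒  2A = 196, A = 98.
Then Σ (x_i + x_{i+1})·c_i = 849, so x̄ = 849 / (6·98) = 283/196.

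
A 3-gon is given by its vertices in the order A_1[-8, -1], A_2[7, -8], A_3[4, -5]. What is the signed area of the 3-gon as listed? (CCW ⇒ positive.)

12

A_1→A_2: (-8)(-8) − (7)(-1) = 71
A_2→A_3: (7)(-5) − (4)(-8) = -3
A_3→A_1: (4)(-1) − (-8)(-5) = -44
Σ = 24
Signed area = Σ/2 = 12 (positive ⇒ counter-clockwise traversal).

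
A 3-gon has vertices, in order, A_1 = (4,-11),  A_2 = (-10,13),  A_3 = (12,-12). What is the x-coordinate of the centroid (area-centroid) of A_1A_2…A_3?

2

Apply the shoelace (surveyor's) formula. First the cross-terms c_i = x_i·y_{i+1} − x_{i+1}·y_i:
  -58, -36, -84  ⇒  2A = -178, A = -89.
Then Σ (x_i + x_{i+1})·c_i = -1068, so x̄ = -1068 / (6·(-89)) = 2.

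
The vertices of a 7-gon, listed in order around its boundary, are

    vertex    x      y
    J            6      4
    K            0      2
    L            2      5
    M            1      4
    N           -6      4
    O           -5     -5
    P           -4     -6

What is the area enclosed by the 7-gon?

59.5

Apply the surveyor's formula: 2A = Σ (x_i·y_{i+1} − x_{i+1}·y_i), indices taken mod 7.
Σ = (12) + (-4) + (3) + (28) + (50) + (10) + (20) = 119
Area = |Σ|/2 = 59.5.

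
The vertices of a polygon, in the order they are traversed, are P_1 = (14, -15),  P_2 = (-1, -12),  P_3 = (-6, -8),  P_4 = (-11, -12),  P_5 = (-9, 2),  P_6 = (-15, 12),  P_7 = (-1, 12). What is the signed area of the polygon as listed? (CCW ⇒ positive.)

-396

Σ = (-183) + (-64) + (-16) + (-130) + (-78) + (-168) + (-153) = -792
Signed area = Σ/2 = -396 (negative ⇒ clockwise traversal).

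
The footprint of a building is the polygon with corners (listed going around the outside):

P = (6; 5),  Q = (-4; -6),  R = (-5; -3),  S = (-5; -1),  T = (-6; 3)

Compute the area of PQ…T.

Σ = (-16) + (-18) + (-10) + (-21) + (-48) = -113
Area = |Σ|/2 = 56.5.

56.5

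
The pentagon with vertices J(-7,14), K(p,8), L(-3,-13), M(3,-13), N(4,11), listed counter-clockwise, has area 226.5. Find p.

The doubled signed area Σ (x_i y_{i+1} − x_{i+1} y_i) is linear in p.
With p=0 it equals 264; the coefficient of p is -27 (from the two edges through K).
So -27·p + 264 = 2·226.5 = 453 ⇒ p = -7.

-7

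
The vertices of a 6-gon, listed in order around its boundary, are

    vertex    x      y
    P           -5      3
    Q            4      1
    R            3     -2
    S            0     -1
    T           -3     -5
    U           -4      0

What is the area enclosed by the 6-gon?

Apply Gauss's area formula: 2A = Σ (x_i·y_{i+1} − x_{i+1}·y_i), indices taken mod 6.
Σ = (-17) + (-11) + (-3) + (-3) + (-20) + (-12) = -66
Area = |Σ|/2 = 33.

33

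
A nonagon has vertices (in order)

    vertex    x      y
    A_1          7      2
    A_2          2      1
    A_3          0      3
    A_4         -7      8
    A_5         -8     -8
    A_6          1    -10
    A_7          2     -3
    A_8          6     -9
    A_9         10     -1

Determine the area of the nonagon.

Apply Gauss's area formula: 2A = Σ (x_i·y_{i+1} − x_{i+1}·y_i), indices taken mod 9.
A_1→A_2: (7)(1) − (2)(2) = 3
A_2→A_3: (2)(3) − (0)(1) = 6
A_3→A_4: (0)(8) − (-7)(3) = 21
A_4→A_5: (-7)(-8) − (-8)(8) = 120
A_5→A_6: (-8)(-10) − (1)(-8) = 88
A_6→A_7: (1)(-3) − (2)(-10) = 17
A_7→A_8: (2)(-9) − (6)(-3) = 0
A_8→A_9: (6)(-1) − (10)(-9) = 84
A_9→A_1: (10)(2) − (7)(-1) = 27
Σ = 366
Area = |Σ|/2 = 183.

183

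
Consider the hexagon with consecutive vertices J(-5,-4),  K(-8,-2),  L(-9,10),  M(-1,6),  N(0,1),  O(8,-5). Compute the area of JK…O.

Cross-terms: -22, -98, -44, -1, -8, -57  ⇒  Σ = -230
Area = |Σ|/2 = 115.

115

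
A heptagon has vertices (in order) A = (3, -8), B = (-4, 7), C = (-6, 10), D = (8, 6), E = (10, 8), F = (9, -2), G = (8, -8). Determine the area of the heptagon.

Apply Gauss's area formula: 2A = Σ (x_i·y_{i+1} − x_{i+1}·y_i), indices taken mod 7.
Cross-terms: -11, 2, -116, 4, -92, -56, -40  ⇒  Σ = -309
Area = |Σ|/2 = 154.5.

154.5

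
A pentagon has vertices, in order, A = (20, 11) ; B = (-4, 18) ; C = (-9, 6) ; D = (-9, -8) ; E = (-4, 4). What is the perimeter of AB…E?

|AB| = √((-24)² + (7)²) = √625 = 25
|BC| = √((-5)² + (-12)²) = √169 = 13
|CD| = √((0)² + (-14)²) = √196 = 14
|DE| = √((5)² + (12)²) = √169 = 13
|EA| = √((24)² + (7)²) = √625 = 25
Perimeter = 25 + 13 + 14 + 13 + 25 = 90.

90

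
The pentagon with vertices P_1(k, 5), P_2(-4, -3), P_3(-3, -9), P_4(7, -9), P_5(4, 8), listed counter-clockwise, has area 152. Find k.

-5

Write out the shoelace sum; only the two edges meeting at P_1 involve k:
2·Area = [(4·5 − k·8) + (k·(-3) − (-4)·5)] + 209
       = -11·k + 249 = 304
⇒ k = -5.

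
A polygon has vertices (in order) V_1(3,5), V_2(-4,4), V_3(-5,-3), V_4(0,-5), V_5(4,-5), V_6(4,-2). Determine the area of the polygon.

73.5

V_1→V_2: (3)(4) − (-4)(5) = 32
V_2→V_3: (-4)(-3) − (-5)(4) = 32
V_3→V_4: (-5)(-5) − (0)(-3) = 25
V_4→V_5: (0)(-5) − (4)(-5) = 20
V_5→V_6: (4)(-2) − (4)(-5) = 12
V_6→V_1: (4)(5) − (3)(-2) = 26
Σ = 147
Area = |Σ|/2 = 73.5.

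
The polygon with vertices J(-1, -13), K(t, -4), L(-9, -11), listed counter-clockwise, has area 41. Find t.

Write out the shoelace sum; only the two edges meeting at K involve t:
2·Area = [((-1)·(-4) − t·(-13)) + (t·(-11) − (-9)·(-4))] + 106
       = 2·t + 74 = 82
⇒ t = 4.

4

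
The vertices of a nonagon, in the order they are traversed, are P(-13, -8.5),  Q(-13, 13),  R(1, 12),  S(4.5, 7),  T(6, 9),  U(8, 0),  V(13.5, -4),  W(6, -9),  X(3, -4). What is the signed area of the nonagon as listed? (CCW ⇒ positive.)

-386.5

Σ = (-279.5) + (-169) + (-47) + (-1.5) + (-72) + (-32) + (-97.5) + (3) + (-77.5) = -773
Signed area = Σ/2 = -386.5 (negative ⇒ clockwise traversal).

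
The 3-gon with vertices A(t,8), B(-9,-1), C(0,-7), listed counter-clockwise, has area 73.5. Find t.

2

The doubled signed area Σ (x_i y_{i+1} − x_{i+1} y_i) is linear in t.
With t=0 it equals 135; the coefficient of t is 6 (from the two edges through A).
So 6·t + 135 = 2·73.5 = 147 ⇒ t = 2.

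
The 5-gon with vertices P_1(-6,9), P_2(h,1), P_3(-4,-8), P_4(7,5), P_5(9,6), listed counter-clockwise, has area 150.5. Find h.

-9

The doubled signed area Σ (x_i y_{i+1} − x_{i+1} y_i) is linear in h.
With h=0 it equals 148; the coefficient of h is -17 (from the two edges through P_2).
So -17·h + 148 = 2·150.5 = 301 ⇒ h = -9.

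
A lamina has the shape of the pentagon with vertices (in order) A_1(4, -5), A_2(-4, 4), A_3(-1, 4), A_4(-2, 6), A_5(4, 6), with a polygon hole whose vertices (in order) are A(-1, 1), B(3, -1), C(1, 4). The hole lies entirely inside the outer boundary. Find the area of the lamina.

39

Outer boundary:
Apply the shoelace formula: 2A = Σ (x_i·y_{i+1} − x_{i+1}·y_i), indices taken mod 5.
Σ = (-4) + (-12) + (2) + (-36) + (-44) = -94
Area = |Σ|/2 = 47.
Hole:
Apply Gauss's area formula: 2A = Σ (x_i·y_{i+1} − x_{i+1}·y_i), indices taken mod 3.
Σ = (-2) + (13) + (5) = 16
Area = |Σ|/2 = 8.
Net area = 47 − 8 = 39.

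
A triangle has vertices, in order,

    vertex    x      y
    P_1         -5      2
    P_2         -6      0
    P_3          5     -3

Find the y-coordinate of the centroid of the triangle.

Apply Gauss's area formula. First the cross-terms c_i = x_i·y_{i+1} − x_{i+1}·y_i:
  12, 18, -5  ⇒  2A = 25, A = 12.5.
Then Σ (y_i + y_{i+1})·c_i = -25, so ȳ = -25 / (6·12.5) = -1/3.

-1/3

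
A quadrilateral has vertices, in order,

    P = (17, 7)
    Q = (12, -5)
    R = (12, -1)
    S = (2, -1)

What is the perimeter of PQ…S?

44

|PQ| = √((-5)² + (-12)²) = √169 = 13
|QR| = √((0)² + (4)²) = √16 = 4
|RS| = √((-10)² + (0)²) = √100 = 10
|SP| = √((15)² + (8)²) = √289 = 17
Perimeter = 13 + 4 + 10 + 17 = 44.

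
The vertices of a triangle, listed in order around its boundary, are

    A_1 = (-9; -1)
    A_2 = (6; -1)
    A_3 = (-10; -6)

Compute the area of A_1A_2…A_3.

37.5

Apply the surveyor's formula: 2A = Σ (x_i·y_{i+1} − x_{i+1}·y_i), indices taken mod 3.
Cross-terms: 15, -46, -44  ⇒  Σ = -75
Area = |Σ|/2 = 37.5.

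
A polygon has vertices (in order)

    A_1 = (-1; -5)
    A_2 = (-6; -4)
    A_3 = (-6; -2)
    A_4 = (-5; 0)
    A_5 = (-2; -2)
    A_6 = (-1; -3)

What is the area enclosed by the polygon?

A_1→A_2: (-1)(-4) − (-6)(-5) = -26
A_2→A_3: (-6)(-2) − (-6)(-4) = -12
A_3→A_4: (-6)(0) − (-5)(-2) = -10
A_4→A_5: (-5)(-2) − (-2)(0) = 10
A_5→A_6: (-2)(-3) − (-1)(-2) = 4
A_6→A_1: (-1)(-5) − (-1)(-3) = 2
Σ = -32
Area = |Σ|/2 = 16.

16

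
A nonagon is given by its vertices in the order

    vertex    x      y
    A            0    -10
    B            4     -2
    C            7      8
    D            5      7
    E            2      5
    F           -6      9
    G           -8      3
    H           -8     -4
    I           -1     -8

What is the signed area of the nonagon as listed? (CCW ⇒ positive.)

167

Apply Gauss's area formula: 2A = Σ (x_i·y_{i+1} − x_{i+1}·y_i), indices taken mod 9.
Σ = (40) + (46) + (9) + (11) + (48) + (54) + (56) + (60) + (10) = 334
Signed area = Σ/2 = 167 (positive ⇒ counter-clockwise traversal).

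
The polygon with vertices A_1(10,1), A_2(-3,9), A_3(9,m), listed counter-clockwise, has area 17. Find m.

Write out the shoelace sum; only the two edges meeting at A_3 involve m:
2·Area = [((-3)·m − 9·9) + (9·1 − 10·m)] + 93
       = -13·m + 21 = 34
⇒ m = -1.

-1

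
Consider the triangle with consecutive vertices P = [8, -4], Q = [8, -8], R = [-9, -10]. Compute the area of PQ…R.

34

P→Q: (8)(-8) − (8)(-4) = -32
Q→R: (8)(-10) − (-9)(-8) = -152
R→P: (-9)(-4) − (8)(-10) = 116
Σ = -68
Area = |Σ|/2 = 34.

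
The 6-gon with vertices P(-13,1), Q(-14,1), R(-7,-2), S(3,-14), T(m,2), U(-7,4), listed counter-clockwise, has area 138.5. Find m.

The doubled signed area Σ (x_i y_{i+1} − x_{i+1} y_i) is linear in m.
With m=0 it equals 205; the coefficient of m is 18 (from the two edges through T).
So 18·m + 205 = 2·138.5 = 277 ⇒ m = 4.

4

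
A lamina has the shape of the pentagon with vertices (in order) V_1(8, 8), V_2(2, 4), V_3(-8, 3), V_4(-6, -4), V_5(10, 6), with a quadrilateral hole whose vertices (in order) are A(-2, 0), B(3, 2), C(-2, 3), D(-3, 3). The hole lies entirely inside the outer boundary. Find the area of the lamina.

Outer boundary:
Apply the surveyor's formula: 2A = Σ (x_i·y_{i+1} − x_{i+1}·y_i), indices taken mod 5.
Σ = (16) + (38) + (50) + (4) + (32) = 140
Area = |Σ|/2 = 70.
Hole:
Σ = (-4) + (13) + (3) + (6) = 18
Area = |Σ|/2 = 9.
Net area = 70 − 9 = 61.

61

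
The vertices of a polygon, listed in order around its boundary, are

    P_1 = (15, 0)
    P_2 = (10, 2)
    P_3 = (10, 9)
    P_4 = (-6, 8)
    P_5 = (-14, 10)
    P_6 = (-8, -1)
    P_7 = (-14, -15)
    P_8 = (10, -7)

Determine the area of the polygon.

419.5

Apply Gauss's area formula: 2A = Σ (x_i·y_{i+1} − x_{i+1}·y_i), indices taken mod 8.
Cross-terms: 30, 70, 134, 52, 94, 106, 248, 105  ⇒  Σ = 839
Area = |Σ|/2 = 419.5.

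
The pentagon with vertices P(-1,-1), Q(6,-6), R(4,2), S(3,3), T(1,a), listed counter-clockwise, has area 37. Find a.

6

Write out the shoelace sum; only the two edges meeting at T involve a:
2·Area = [(3·a − 1·3) + (1·(-1) − (-1)·a)] + 54
       = 4·a + 50 = 74
⇒ a = 6.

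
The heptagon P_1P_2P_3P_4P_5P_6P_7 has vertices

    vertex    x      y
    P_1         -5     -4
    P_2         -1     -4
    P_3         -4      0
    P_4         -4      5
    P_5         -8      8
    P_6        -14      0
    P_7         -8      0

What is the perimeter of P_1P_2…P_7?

40

|P_1P_2| = √((4)² + (0)²) = √16 = 4
|P_2P_3| = √((-3)² + (4)²) = √25 = 5
|P_3P_4| = √((0)² + (5)²) = √25 = 5
|P_4P_5| = √((-4)² + (3)²) = √25 = 5
|P_5P_6| = √((-6)² + (-8)²) = √100 = 10
|P_6P_7| = √((6)² + (0)²) = √36 = 6
|P_7P_1| = √((3)² + (-4)²) = √25 = 5
Perimeter = 4 + 5 + 5 + 5 + 10 + 6 + 5 = 40.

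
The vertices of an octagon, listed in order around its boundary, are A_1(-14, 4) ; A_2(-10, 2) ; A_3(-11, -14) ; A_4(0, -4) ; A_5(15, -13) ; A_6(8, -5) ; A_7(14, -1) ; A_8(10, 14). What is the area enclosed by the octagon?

Apply Gauss's area formula: 2A = Σ (x_i·y_{i+1} − x_{i+1}·y_i), indices taken mod 8.
Σ = (12) + (162) + (44) + (60) + (29) + (62) + (206) + (236) = 811
Area = |Σ|/2 = 405.5.

405.5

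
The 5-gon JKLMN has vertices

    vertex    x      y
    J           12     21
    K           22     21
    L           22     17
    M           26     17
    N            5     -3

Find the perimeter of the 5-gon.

|JK| = √((10)² + (0)²) = √100 = 10
|KL| = √((0)² + (-4)²) = √16 = 4
|LM| = √((4)² + (0)²) = √16 = 4
|MN| = √((-21)² + (-20)²) = √841 = 29
|NJ| = √((7)² + (24)²) = √625 = 25
Perimeter = 10 + 4 + 4 + 29 + 25 = 72.

72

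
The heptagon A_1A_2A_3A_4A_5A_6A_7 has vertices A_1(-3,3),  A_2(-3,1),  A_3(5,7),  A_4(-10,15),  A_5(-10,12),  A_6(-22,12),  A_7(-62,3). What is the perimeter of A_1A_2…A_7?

144

|A_1A_2| = √((0)² + (-2)²) = √4 = 2
|A_2A_3| = √((8)² + (6)²) = √100 = 10
|A_3A_4| = √((-15)² + (8)²) = √289 = 17
|A_4A_5| = √((0)² + (-3)²) = √9 = 3
|A_5A_6| = √((-12)² + (0)²) = √144 = 12
|A_6A_7| = √((-40)² + (-9)²) = √1681 = 41
|A_7A_1| = √((59)² + (0)²) = √3481 = 59
Perimeter = 2 + 10 + 17 + 3 + 12 + 41 + 59 = 144.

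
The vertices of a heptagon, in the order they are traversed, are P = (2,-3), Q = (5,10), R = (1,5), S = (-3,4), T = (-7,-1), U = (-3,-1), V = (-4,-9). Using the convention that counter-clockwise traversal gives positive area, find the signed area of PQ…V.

78.5

Cross-terms: 35, 15, 19, 31, 4, 23, 30  ⇒  Σ = 157
Signed area = Σ/2 = 78.5 (positive ⇒ counter-clockwise traversal).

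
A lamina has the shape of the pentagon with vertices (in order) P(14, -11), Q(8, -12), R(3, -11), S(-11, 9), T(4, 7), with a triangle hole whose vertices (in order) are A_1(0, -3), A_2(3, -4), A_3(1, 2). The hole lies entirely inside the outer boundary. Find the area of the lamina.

232.5

Outer boundary:
Apply Gauss's area formula: 2A = Σ (x_i·y_{i+1} − x_{i+1}·y_i), indices taken mod 5.
Σ = (-80) + (-52) + (-94) + (-113) + (-142) = -481
Area = |Σ|/2 = 240.5.
Hole:
Apply Gauss's area formula: 2A = Σ (x_i·y_{i+1} − x_{i+1}·y_i), indices taken mod 3.
Cross-terms: 9, 10, -3  ⇒  Σ = 16
Area = |Σ|/2 = 8.
Net area = 240.5 − 8 = 232.5.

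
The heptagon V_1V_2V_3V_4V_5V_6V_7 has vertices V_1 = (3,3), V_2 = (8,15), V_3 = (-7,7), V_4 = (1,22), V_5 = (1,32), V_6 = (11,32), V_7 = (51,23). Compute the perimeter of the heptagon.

|V_1V_2| = √((5)² + (12)²) = √169 = 13
|V_2V_3| = √((-15)² + (-8)²) = √289 = 17
|V_3V_4| = √((8)² + (15)²) = √289 = 17
|V_4V_5| = √((0)² + (10)²) = √100 = 10
|V_5V_6| = √((10)² + (0)²) = √100 = 10
|V_6V_7| = √((40)² + (-9)²) = √1681 = 41
|V_7V_1| = √((-48)² + (-20)²) = √2704 = 52
Perimeter = 13 + 17 + 17 + 10 + 10 + 41 + 52 = 160.

160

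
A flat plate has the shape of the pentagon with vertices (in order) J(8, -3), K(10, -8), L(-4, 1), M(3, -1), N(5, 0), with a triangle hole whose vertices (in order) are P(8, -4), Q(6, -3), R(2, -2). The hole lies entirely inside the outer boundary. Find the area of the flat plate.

Outer boundary:
Apply the shoelace formula: 2A = Σ (x_i·y_{i+1} − x_{i+1}·y_i), indices taken mod 5.
Cross-terms: -34, -22, 1, 5, -15  ⇒  Σ = -65
Area = |Σ|/2 = 32.5.
Hole:
Apply the shoelace formula: 2A = Σ (x_i·y_{i+1} − x_{i+1}·y_i), indices taken mod 3.
Σ = (0) + (-6) + (8) = 2
Area = |Σ|/2 = 1.
Net area = 32.5 − 1 = 31.5.

31.5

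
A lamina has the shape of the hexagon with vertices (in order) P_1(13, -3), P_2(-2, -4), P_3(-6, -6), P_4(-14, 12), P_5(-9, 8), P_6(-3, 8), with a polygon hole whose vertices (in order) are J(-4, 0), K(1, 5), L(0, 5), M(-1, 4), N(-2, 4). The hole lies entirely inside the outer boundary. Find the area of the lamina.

Outer boundary:
Apply Gauss's area formula: 2A = Σ (x_i·y_{i+1} − x_{i+1}·y_i), indices taken mod 6.
Σ = (-58) + (-12) + (-156) + (-4) + (-48) + (-95) = -373
Area = |Σ|/2 = 186.5.
Hole:
J→K: (-4)(5) − (1)(0) = -20
K→L: (1)(5) − (0)(5) = 5
L→M: (0)(4) − (-1)(5) = 5
M→N: (-1)(4) − (-2)(4) = 4
N→J: (-2)(0) − (-4)(4) = 16
Σ = 10
Area = |Σ|/2 = 5.
Net area = 186.5 − 5 = 181.5.

181.5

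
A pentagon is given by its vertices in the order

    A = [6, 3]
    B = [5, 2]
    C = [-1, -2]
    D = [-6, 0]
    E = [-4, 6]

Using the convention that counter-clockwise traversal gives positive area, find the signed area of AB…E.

-53.5

Σ = (-3) + (-8) + (-12) + (-36) + (-48) = -107
Signed area = Σ/2 = -53.5 (negative ⇒ clockwise traversal).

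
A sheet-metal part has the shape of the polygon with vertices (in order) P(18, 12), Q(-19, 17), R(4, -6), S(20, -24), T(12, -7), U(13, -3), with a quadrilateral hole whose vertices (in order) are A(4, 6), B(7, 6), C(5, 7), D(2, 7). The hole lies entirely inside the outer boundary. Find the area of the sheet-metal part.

Outer boundary:
Apply the shoelace formula: 2A = Σ (x_i·y_{i+1} − x_{i+1}·y_i), indices taken mod 6.
Σ = (534) + (46) + (24) + (148) + (55) + (210) = 1017
Area = |Σ|/2 = 508.5.
Hole:
A→B: (4)(6) − (7)(6) = -18
B→C: (7)(7) − (5)(6) = 19
C→D: (5)(7) − (2)(7) = 21
D→A: (2)(6) − (4)(7) = -16
Σ = 6
Area = |Σ|/2 = 3.
Net area = 508.5 − 3 = 505.5.

505.5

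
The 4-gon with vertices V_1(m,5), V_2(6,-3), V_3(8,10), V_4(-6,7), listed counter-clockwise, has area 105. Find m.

-7

The doubled signed area Σ (x_i y_{i+1} − x_{i+1} y_i) is linear in m.
With m=0 it equals 140; the coefficient of m is -10 (from the two edges through V_1).
So -10·m + 140 = 2·105 = 210 ⇒ m = -7.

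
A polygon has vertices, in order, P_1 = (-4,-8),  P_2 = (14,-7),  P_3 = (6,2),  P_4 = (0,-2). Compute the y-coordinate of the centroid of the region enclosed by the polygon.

-79/19

Apply the shoelace formula. First the cross-terms c_i = x_i·y_{i+1} − x_{i+1}·y_i:
  140, 70, -12, -8  ⇒  2A = 190, A = 95.
Then Σ (y_i + y_{i+1})·c_i = -2370, so ȳ = -2370 / (6·95) = -79/19.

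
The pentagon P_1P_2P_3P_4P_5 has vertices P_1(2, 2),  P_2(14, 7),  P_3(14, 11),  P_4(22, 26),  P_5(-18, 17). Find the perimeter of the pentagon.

|P_1P_2| = √((12)² + (5)²) = √169 = 13
|P_2P_3| = √((0)² + (4)²) = √16 = 4
|P_3P_4| = √((8)² + (15)²) = √289 = 17
|P_4P_5| = √((-40)² + (-9)²) = √1681 = 41
|P_5P_1| = √((20)² + (-15)²) = √625 = 25
Perimeter = 13 + 4 + 17 + 41 + 25 = 100.

100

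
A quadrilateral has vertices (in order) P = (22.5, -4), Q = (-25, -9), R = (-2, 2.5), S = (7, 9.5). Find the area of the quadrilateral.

330.625

Σ = (-302.5) + (-80.5) + (-36.5) + (-241.75) = -661.25
Area = |Σ|/2 = 330.625.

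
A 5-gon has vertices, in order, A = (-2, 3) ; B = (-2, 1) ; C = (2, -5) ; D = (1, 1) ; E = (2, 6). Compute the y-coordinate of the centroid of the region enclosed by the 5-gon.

Apply the shoelace formula. First the cross-terms c_i = x_i·y_{i+1} − x_{i+1}·y_i:
  4, 8, 7, 4, 18  ⇒  2A = 41, A = 20.5.
Then Σ (y_i + y_{i+1})·c_i = 146, so ȳ = 146 / (6·20.5) = 146/123.

146/123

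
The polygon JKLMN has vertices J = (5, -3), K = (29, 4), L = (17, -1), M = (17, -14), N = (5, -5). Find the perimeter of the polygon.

|JK| = √((24)² + (7)²) = √625 = 25
|KL| = √((-12)² + (-5)²) = √169 = 13
|LM| = √((0)² + (-13)²) = √169 = 13
|MN| = √((-12)² + (9)²) = √225 = 15
|NJ| = √((0)² + (2)²) = √4 = 2
Perimeter = 25 + 13 + 13 + 15 + 2 = 68.

68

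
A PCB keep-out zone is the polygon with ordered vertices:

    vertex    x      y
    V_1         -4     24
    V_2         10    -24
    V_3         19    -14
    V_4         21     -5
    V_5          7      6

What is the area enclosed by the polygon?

Apply the surveyor's formula: 2A = Σ (x_i·y_{i+1} − x_{i+1}·y_i), indices taken mod 5.
Cross-terms: -144, 316, 199, 161, 192  ⇒  Σ = 724
Area = |Σ|/2 = 362.

362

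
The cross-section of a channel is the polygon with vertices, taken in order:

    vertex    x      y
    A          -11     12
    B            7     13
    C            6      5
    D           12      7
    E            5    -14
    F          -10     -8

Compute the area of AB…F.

Apply the shoelace (surveyor's) formula: 2A = Σ (x_i·y_{i+1} − x_{i+1}·y_i), indices taken mod 6.
Cross-terms: -227, -43, -18, -203, -180, -208  ⇒  Σ = -879
Area = |Σ|/2 = 439.5.

439.5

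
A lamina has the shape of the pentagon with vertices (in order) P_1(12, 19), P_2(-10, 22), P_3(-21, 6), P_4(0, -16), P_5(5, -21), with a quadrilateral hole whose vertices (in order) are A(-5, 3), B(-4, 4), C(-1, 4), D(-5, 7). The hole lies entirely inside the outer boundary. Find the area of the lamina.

Outer boundary:
P_1→P_2: (12)(22) − (-10)(19) = 454
P_2→P_3: (-10)(6) − (-21)(22) = 402
P_3→P_4: (-21)(-16) − (0)(6) = 336
P_4→P_5: (0)(-21) − (5)(-16) = 80
P_5→P_1: (5)(19) − (12)(-21) = 347
Σ = 1619
Area = |Σ|/2 = 809.5.
Hole:
Σ = (-8) + (-12) + (13) + (20) = 13
Area = |Σ|/2 = 6.5.
Net area = 809.5 − 6.5 = 803.

803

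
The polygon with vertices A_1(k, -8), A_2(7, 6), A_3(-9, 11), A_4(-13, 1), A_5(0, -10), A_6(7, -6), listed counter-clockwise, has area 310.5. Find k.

13

Write out the shoelace sum; only the two edges meeting at A_1 involve k:
2·Area = [(7·(-8) − k·(-6)) + (k·6 − 7·(-8))] + 465
       = 12·k + 465 = 621
⇒ k = 13.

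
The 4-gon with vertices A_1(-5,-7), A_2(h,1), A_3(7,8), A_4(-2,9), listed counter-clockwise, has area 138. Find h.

Write out the shoelace sum; only the two edges meeting at A_2 involve h:
2·Area = [((-5)·1 − h·(-7)) + (h·8 − 7·1)] + 138
       = 15·h + 126 = 276
⇒ h = 10.

10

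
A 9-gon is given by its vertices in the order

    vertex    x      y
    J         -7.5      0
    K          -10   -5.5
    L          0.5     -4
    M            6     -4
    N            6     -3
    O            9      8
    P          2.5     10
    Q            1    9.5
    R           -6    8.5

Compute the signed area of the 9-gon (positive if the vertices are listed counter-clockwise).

200

Apply the shoelace formula: 2A = Σ (x_i·y_{i+1} − x_{i+1}·y_i), indices taken mod 9.
Cross-terms: 41.25, 42.75, 22, 6, 75, 70, 13.75, 65.5, 63.75  ⇒  Σ = 400
Signed area = Σ/2 = 200 (positive ⇒ counter-clockwise traversal).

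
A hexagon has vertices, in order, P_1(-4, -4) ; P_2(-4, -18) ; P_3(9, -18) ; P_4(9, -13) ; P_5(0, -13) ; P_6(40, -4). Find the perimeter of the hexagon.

126

|P_1P_2| = √((0)² + (-14)²) = √196 = 14
|P_2P_3| = √((13)² + (0)²) = √169 = 13
|P_3P_4| = √((0)² + (5)²) = √25 = 5
|P_4P_5| = √((-9)² + (0)²) = √81 = 9
|P_5P_6| = √((40)² + (9)²) = √1681 = 41
|P_6P_1| = √((-44)² + (0)²) = √1936 = 44
Perimeter = 14 + 13 + 5 + 9 + 41 + 44 = 126.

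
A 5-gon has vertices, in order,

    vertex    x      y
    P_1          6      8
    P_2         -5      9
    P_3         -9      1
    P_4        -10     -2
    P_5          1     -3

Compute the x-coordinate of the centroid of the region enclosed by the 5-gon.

-2.09375

Apply Gauss's area formula. First the cross-terms c_i = x_i·y_{i+1} − x_{i+1}·y_i:
  94, 76, 28, 32, 26  ⇒  2A = 256, A = 128.
Then Σ (x_i + x_{i+1})·c_i = -1608, so x̄ = -1608 / (6·128) = -2.09375.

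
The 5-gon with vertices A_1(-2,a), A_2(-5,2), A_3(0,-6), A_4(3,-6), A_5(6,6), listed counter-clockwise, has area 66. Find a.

2

Write out the shoelace sum; only the two edges meeting at A_1 involve a:
2·Area = [(6·a − (-2)·6) + ((-2)·2 − (-5)·a)] + 102
       = 11·a + 110 = 132
⇒ a = 2.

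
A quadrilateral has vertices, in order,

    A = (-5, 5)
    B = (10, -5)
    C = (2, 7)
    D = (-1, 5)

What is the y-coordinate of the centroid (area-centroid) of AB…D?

47/23

Apply the shoelace formula. First the cross-terms c_i = x_i·y_{i+1} − x_{i+1}·y_i:
  -25, 80, 17, 20  ⇒  2A = 92, A = 46.
Then Σ (y_i + y_{i+1})·c_i = 564, so ȳ = 564 / (6·46) = 47/23.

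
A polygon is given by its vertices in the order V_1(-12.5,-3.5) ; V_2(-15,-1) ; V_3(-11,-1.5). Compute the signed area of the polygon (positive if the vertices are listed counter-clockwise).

-4.375

Apply the shoelace (surveyor's) formula: 2A = Σ (x_i·y_{i+1} − x_{i+1}·y_i), indices taken mod 3.
Σ = (-40) + (11.5) + (19.75) = -8.75
Signed area = Σ/2 = -4.375 (negative ⇒ clockwise traversal).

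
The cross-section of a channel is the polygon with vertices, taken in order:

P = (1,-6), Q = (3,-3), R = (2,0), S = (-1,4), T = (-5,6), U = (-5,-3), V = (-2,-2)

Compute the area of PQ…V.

53

Cross-terms: 15, 6, 8, 14, 45, 4, 14  ⇒  Σ = 106
Area = |Σ|/2 = 53.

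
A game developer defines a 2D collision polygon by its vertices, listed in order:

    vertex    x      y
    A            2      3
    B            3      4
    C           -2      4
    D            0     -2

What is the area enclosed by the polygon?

Σ = (-1) + (20) + (4) + (4) = 27
Area = |Σ|/2 = 13.5.

13.5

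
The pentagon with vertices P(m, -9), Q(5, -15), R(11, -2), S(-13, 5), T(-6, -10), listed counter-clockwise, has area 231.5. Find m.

-4

Write out the shoelace sum; only the two edges meeting at P involve m:
2·Area = [((-6)·(-9) − m·(-10)) + (m·(-15) − 5·(-9))] + 344
       = -5·m + 443 = 463
⇒ m = -4.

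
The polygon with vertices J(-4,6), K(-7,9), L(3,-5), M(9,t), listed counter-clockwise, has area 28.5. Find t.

The doubled signed area Σ (x_i y_{i+1} − x_{i+1} y_i) is linear in t.
With t=0 it equals 113; the coefficient of t is 7 (from the two edges through M).
So 7·t + 113 = 2·28.5 = 57 ⇒ t = -8.

-8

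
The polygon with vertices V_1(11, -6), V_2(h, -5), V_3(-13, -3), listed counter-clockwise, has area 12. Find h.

11

Write out the shoelace sum; only the two edges meeting at V_2 involve h:
2·Area = [(11·(-5) − h·(-6)) + (h·(-3) − (-13)·(-5))] + 111
       = 3·h + -9 = 24
⇒ h = 11.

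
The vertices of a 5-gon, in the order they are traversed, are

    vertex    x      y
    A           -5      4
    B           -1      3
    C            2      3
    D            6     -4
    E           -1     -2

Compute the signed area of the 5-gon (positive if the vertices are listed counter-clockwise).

-38

Σ = (-11) + (-9) + (-26) + (-16) + (-14) = -76
Signed area = Σ/2 = -38 (negative ⇒ clockwise traversal).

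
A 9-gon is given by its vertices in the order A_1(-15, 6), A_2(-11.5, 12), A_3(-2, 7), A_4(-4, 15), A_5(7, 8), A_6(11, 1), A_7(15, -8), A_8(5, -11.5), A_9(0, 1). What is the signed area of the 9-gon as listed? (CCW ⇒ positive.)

-301.5

Σ = (-111) + (-56.5) + (-2) + (-137) + (-81) + (-103) + (-132.5) + (5) + (15) = -603
Signed area = Σ/2 = -301.5 (negative ⇒ clockwise traversal).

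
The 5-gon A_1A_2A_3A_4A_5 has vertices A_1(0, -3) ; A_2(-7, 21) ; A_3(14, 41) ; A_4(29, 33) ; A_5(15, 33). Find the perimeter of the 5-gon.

|A_1A_2| = √((-7)² + (24)²) = √625 = 25
|A_2A_3| = √((21)² + (20)²) = √841 = 29
|A_3A_4| = √((15)² + (-8)²) = √289 = 17
|A_4A_5| = √((-14)² + (0)²) = √196 = 14
|A_5A_1| = √((-15)² + (-36)²) = √1521 = 39
Perimeter = 25 + 29 + 17 + 14 + 39 = 124.

124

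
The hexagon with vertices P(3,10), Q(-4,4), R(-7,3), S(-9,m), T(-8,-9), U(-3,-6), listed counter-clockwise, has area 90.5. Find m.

The doubled signed area Σ (x_i y_{i+1} − x_{i+1} y_i) is linear in m.
With m=0 it equals 185; the coefficient of m is 1 (from the two edges through S).
So 1·m + 185 = 2·90.5 = 181 ⇒ m = -4.

-4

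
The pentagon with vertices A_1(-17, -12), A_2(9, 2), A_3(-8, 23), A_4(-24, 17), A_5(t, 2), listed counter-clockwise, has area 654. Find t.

The doubled signed area Σ (x_i y_{i+1} − x_{i+1} y_i) is linear in t.
With t=0 it equals 699; the coefficient of t is -29 (from the two edges through A_5).
So -29·t + 699 = 2·654 = 1308 ⇒ t = -21.

-21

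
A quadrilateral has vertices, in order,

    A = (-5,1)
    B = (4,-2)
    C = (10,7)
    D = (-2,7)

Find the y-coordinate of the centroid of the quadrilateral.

62/19

Apply Gauss's area formula. First the cross-terms c_i = x_i·y_{i+1} − x_{i+1}·y_i:
  6, 48, 84, 33  ⇒  2A = 171, A = 85.5.
Then Σ (y_i + y_{i+1})·c_i = 1674, so ȳ = 1674 / (6·85.5) = 62/19.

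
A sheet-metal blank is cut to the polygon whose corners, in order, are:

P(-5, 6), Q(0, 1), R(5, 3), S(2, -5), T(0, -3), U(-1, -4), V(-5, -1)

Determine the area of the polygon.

52

Apply the surveyor's formula: 2A = Σ (x_i·y_{i+1} − x_{i+1}·y_i), indices taken mod 7.
P→Q: (-5)(1) − (0)(6) = -5
Q→R: (0)(3) − (5)(1) = -5
R→S: (5)(-5) − (2)(3) = -31
S→T: (2)(-3) − (0)(-5) = -6
T→U: (0)(-4) − (-1)(-3) = -3
U→V: (-1)(-1) − (-5)(-4) = -19
V→P: (-5)(6) − (-5)(-1) = -35
Σ = -104
Area = |Σ|/2 = 52.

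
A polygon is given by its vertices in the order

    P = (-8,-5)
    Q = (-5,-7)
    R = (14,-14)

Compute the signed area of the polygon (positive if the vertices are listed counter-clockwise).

Apply the shoelace (surveyor's) formula: 2A = Σ (x_i·y_{i+1} − x_{i+1}·y_i), indices taken mod 3.
Cross-terms: 31, 168, -182  ⇒  Σ = 17
Signed area = Σ/2 = 8.5 (positive ⇒ counter-clockwise traversal).

8.5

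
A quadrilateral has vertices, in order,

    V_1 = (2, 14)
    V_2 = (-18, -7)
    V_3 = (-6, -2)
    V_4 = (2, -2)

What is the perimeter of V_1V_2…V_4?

66

|V_1V_2| = √((-20)² + (-21)²) = √841 = 29
|V_2V_3| = √((12)² + (5)²) = √169 = 13
|V_3V_4| = √((8)² + (0)²) = √64 = 8
|V_4V_1| = √((0)² + (16)²) = √256 = 16
Perimeter = 29 + 13 + 8 + 16 = 66.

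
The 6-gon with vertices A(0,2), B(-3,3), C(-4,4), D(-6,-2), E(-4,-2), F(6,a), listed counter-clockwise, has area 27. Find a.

The doubled signed area Σ (x_i y_{i+1} − x_{i+1} y_i) is linear in a.
With a=0 it equals 66; the coefficient of a is -4 (from the two edges through F).
So -4·a + 66 = 2·27 = 54 ⇒ a = 3.

3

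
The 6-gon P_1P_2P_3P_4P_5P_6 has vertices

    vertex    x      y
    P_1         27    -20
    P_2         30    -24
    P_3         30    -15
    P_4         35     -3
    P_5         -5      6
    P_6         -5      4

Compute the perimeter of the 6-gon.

110

|P_1P_2| = √((3)² + (-4)²) = √25 = 5
|P_2P_3| = √((0)² + (9)²) = √81 = 9
|P_3P_4| = √((5)² + (12)²) = √169 = 13
|P_4P_5| = √((-40)² + (9)²) = √1681 = 41
|P_5P_6| = √((0)² + (-2)²) = √4 = 2
|P_6P_1| = √((32)² + (-24)²) = √1600 = 40
Perimeter = 5 + 9 + 13 + 41 + 2 + 40 = 110.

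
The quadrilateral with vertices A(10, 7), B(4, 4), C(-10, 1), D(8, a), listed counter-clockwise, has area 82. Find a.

-3

The doubled signed area Σ (x_i y_{i+1} − x_{i+1} y_i) is linear in a.
With a=0 it equals 104; the coefficient of a is -20 (from the two edges through D).
So -20·a + 104 = 2·82 = 164 ⇒ a = -3.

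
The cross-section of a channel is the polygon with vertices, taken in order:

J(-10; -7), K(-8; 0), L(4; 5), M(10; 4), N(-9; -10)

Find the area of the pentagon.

115.5

Apply the surveyor's formula: 2A = Σ (x_i·y_{i+1} − x_{i+1}·y_i), indices taken mod 5.
Σ = (-56) + (-40) + (-34) + (-64) + (-37) = -231
Area = |Σ|/2 = 115.5.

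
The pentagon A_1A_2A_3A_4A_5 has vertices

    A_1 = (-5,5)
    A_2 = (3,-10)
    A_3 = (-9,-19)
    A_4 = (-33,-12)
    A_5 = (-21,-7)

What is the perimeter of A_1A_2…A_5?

90

|A_1A_2| = √((8)² + (-15)²) = √289 = 17
|A_2A_3| = √((-12)² + (-9)²) = √225 = 15
|A_3A_4| = √((-24)² + (7)²) = √625 = 25
|A_4A_5| = √((12)² + (5)²) = √169 = 13
|A_5A_1| = √((16)² + (12)²) = √400 = 20
Perimeter = 17 + 15 + 25 + 13 + 20 = 90.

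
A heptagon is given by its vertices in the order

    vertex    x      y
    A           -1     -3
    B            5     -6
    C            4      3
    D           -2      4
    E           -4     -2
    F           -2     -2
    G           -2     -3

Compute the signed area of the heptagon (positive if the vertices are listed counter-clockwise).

55.5

Apply Gauss's area formula: 2A = Σ (x_i·y_{i+1} − x_{i+1}·y_i), indices taken mod 7.
Σ = (21) + (39) + (22) + (20) + (4) + (2) + (3) = 111
Signed area = Σ/2 = 55.5 (positive ⇒ counter-clockwise traversal).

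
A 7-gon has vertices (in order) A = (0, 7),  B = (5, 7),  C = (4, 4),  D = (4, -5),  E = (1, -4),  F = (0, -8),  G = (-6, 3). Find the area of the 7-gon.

Apply the surveyor's formula: 2A = Σ (x_i·y_{i+1} − x_{i+1}·y_i), indices taken mod 7.
A→B: (0)(7) − (5)(7) = -35
B→C: (5)(4) − (4)(7) = -8
C→D: (4)(-5) − (4)(4) = -36
D→E: (4)(-4) − (1)(-5) = -11
E→F: (1)(-8) − (0)(-4) = -8
F→G: (0)(3) − (-6)(-8) = -48
G→A: (-6)(7) − (0)(3) = -42
Σ = -188
Area = |Σ|/2 = 94.

94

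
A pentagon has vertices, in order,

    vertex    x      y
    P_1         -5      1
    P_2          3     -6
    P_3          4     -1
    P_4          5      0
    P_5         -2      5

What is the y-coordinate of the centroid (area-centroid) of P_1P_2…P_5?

Apply the shoelace (surveyor's) formula. First the cross-terms c_i = x_i·y_{i+1} − x_{i+1}·y_i:
  27, 21, 5, 25, 23  ⇒  2A = 101, A = 50.5.
Then Σ (y_i + y_{i+1})·c_i = -24, so ȳ = -24 / (6·50.5) = -8/101.

-8/101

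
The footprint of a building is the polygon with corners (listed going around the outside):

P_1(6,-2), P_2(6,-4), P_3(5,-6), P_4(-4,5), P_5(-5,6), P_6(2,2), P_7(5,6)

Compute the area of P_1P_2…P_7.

Σ = (-12) + (-16) + (1) + (1) + (-22) + (2) + (-46) = -92
Area = |Σ|/2 = 46.

46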